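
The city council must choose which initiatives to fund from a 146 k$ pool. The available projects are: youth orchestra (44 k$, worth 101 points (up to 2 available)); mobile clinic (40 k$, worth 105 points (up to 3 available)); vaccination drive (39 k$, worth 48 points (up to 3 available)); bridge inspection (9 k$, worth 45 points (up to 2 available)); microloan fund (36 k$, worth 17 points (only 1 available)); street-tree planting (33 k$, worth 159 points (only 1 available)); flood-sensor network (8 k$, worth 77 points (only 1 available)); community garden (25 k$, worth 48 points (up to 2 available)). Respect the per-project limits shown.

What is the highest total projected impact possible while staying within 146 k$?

Taking 2×mobile clinic + 2×bridge inspection + street-tree planting + flood-sensor network: 139 k$ used, 536 in projected impact.
No other feasible combination exceeds 536.

536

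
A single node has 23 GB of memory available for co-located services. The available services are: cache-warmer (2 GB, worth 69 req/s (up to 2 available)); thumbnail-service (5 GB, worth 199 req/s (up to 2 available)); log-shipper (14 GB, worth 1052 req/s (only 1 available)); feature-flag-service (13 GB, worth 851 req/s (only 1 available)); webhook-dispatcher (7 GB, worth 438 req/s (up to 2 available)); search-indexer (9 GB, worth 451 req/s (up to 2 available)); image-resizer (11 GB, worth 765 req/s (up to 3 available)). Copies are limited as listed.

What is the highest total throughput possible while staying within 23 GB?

1559

By throughput per GB: log-shipper 75.14, image-resizer 69.55, feature-flag-service 65.46, webhook-dispatcher 62.57 lead.
Cache-warmer + log-shipper + webhook-dispatcher uses 23 of the 23 GB and totals 1559.
No other feasible combination exceeds 1559.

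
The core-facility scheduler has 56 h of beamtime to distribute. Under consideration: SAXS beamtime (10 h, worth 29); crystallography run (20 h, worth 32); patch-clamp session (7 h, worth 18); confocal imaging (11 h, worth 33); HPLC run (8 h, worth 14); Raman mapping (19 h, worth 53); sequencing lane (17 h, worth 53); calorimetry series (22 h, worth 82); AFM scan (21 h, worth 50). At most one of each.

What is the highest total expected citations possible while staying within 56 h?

By expected citations per h: calorimetry series 3.73, sequencing lane 3.12, confocal imaging 3.00 lead.
Filling by ratio: confocal imaging + sequencing lane + calorimetry series for 168, with 6 h left unused.
The 11 h tied up in confocal imaging is better spent on SAXS beamtime + patch-clamp session — total rises to 182 (56 h).
Runner-up confocal imaging + Raman mapping + calorimetry series tops out at 168.

182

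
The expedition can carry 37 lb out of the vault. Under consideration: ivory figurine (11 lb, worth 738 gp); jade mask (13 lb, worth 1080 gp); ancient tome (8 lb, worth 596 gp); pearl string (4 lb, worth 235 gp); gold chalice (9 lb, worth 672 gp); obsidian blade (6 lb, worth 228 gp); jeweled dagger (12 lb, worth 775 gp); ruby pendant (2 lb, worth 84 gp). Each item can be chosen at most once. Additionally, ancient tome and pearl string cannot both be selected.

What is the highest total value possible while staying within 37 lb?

2725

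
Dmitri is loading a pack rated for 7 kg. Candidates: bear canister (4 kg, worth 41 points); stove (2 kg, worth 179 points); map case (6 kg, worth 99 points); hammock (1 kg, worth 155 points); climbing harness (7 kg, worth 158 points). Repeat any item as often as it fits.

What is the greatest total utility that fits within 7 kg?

1085

7×hammock uses 7 of the 7 kg and totals 1085.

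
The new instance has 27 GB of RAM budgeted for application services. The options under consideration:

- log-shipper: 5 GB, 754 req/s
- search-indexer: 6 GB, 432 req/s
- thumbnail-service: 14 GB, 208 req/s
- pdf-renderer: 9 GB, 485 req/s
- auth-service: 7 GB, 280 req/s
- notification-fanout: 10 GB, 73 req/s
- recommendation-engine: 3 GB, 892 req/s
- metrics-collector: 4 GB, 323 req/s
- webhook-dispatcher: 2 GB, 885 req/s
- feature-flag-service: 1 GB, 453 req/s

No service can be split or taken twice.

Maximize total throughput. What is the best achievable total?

3901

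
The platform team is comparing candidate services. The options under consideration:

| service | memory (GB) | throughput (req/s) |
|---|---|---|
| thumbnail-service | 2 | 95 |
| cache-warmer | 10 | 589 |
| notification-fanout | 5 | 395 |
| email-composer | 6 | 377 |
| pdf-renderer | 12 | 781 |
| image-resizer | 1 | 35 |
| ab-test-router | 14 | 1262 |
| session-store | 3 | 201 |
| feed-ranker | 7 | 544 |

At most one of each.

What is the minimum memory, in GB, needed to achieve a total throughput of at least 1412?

Minimise GB subject to total throughput ≥ 1412.
ab-test-router + session-store: 1463 throughput at 17 GB.
No combination under 17 GB hits 1412.

17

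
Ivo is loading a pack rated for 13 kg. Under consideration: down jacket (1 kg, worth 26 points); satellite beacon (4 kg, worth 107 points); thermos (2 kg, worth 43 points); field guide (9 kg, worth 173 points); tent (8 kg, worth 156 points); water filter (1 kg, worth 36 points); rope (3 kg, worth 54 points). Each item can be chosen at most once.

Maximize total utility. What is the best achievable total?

A density-first pass picks down jacket + satellite beacon + thermos + water filter + rope — 266 at 11 kg.
The 6 kg tied up in down jacket and thermos and rope is better spent on tent — total rises to 299 (13 kg).
No other feasible combination exceeds 299.

299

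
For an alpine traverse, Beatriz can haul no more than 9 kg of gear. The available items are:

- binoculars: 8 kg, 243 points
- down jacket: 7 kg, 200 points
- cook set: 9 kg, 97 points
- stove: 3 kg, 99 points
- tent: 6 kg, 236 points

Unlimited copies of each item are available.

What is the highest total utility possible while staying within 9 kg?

335

Density check — tent 39.33, stove 33.00, binoculars 30.38, down jacket 28.57 are the best per kg.
Best packing: stove + tent — 9 kg, 335 total.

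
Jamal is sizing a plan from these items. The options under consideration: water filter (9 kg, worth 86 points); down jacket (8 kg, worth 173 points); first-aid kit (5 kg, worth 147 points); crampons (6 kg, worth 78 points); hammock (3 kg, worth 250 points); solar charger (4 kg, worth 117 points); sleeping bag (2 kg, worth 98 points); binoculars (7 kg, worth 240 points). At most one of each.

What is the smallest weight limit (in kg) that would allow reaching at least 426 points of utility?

Look for the lowest-weight combination reaching 426.
hammock + solar charger + sleeping bag: 465 utility at 9 kg.
No combination under 9 kg hits 426.

9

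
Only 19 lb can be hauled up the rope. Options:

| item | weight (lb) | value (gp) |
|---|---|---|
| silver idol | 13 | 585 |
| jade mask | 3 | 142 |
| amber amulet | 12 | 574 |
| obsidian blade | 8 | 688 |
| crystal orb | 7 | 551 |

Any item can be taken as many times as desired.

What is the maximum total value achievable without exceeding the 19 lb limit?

By value per lb: obsidian blade 86.00, crystal orb 78.71, amber amulet 47.83 lead.
Jade mask + 2×obsidian blade uses 19 of the 19 lb and totals 1518.
Every other selection either busts 19 lb or fails to beat 1518.

1518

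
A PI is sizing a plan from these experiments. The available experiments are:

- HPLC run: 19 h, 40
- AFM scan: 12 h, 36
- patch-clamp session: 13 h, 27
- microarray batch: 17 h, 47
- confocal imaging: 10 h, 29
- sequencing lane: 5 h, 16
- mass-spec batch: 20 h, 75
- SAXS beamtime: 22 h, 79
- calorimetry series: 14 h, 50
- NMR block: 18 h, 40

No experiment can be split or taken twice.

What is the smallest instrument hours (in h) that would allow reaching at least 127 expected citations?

36

Need the lightest bundle worth ≥ 127.
SAXS beamtime + calorimetry series: 129 expected citations at 36 h.
Any bundle with less than 36 h falls short of 127.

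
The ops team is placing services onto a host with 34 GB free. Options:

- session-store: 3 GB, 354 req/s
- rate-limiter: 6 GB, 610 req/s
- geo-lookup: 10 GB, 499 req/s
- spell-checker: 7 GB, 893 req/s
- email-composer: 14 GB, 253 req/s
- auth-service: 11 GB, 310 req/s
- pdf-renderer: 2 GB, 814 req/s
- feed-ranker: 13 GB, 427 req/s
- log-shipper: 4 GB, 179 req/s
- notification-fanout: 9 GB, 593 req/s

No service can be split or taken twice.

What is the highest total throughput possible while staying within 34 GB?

3443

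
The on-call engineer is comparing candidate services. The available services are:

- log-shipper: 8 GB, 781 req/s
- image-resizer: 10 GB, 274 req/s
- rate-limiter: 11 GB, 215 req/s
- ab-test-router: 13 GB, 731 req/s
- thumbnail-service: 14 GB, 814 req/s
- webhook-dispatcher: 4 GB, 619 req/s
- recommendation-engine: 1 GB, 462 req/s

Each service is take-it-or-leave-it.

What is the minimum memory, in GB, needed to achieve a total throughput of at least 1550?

Need the lightest bundle worth ≥ 1550.
log-shipper + webhook-dispatcher + recommendation-engine reaches 1862 using 13 GB.
Any bundle with less than 13 GB falls short of 1550.

13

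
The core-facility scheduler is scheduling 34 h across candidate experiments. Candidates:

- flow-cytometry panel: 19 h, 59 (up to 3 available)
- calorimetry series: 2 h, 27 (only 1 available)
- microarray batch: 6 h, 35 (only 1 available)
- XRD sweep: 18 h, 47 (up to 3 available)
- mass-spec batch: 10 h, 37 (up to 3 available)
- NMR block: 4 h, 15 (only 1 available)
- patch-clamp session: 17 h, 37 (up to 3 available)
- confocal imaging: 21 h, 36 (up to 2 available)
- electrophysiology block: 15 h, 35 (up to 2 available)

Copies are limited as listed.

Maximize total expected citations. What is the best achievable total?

151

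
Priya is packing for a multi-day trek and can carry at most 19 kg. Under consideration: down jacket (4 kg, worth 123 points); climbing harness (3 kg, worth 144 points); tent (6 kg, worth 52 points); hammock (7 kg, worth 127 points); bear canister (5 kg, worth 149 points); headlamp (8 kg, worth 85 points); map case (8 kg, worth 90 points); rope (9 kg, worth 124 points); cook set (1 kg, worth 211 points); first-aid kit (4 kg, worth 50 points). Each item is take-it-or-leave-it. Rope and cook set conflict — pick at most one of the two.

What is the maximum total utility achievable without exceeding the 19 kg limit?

Ranking by ratio (utility/kg): cook set 211.00, climbing harness 48.00, down jacket 30.75, bear canister 29.80.
The ratio heuristic lands on down jacket + climbing harness + bear canister + cook set + first-aid kit (677) but leaves 2 kg idle.
Dropping first-aid kit frees 4 kg; slotting in tent (6 kg) lifts the total to 679 at 19 kg.

679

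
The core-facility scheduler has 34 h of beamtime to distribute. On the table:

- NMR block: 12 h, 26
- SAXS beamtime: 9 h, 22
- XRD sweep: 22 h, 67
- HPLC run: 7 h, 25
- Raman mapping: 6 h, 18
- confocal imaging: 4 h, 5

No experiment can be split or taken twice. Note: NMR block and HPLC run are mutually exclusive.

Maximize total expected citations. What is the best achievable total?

97

Density check — HPLC run 3.57, XRD sweep 3.05, Raman mapping 3.00, SAXS beamtime 2.44 are the best per h.
Taking XRD sweep + HPLC run + confocal imaging: 33 h used, 97 in expected citations.
Nothing else feasible within 34 h beats 97.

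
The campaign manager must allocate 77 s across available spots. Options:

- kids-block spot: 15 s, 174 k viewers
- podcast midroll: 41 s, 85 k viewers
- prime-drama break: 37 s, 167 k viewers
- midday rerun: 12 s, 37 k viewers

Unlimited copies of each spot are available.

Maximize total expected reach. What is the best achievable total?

870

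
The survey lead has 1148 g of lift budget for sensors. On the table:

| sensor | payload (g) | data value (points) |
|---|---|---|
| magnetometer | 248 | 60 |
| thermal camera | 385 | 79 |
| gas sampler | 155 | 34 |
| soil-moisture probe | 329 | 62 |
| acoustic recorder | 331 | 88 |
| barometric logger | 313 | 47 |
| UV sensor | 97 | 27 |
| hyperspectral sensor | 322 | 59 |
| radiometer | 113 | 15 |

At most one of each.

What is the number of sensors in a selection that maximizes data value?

4

Optimal total is 261.
magnetometer + thermal camera + gas sampler + acoustic recorder hits 261 at 1119 g.
Any selection reaching 261 contains exactly 4 sensors.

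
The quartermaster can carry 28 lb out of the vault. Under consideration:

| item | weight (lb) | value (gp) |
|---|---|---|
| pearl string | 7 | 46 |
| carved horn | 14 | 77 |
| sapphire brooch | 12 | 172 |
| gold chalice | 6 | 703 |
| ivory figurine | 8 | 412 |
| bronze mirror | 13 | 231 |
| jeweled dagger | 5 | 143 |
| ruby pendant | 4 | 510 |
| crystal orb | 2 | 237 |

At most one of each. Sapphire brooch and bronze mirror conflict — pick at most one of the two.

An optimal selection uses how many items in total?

5

The maximum value within 28 lb is 2005.
One optimal bundle: gold chalice + ivory figurine + jeweled dagger + ruby pendant + crystal orb (25 lb).
Every optimal selection uses 5 items.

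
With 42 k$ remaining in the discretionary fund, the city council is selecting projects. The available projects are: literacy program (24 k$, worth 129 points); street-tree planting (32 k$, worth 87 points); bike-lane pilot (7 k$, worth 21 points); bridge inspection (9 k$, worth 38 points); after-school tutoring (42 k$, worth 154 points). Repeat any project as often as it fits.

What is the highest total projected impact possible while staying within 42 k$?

Ranking by ratio (projected impact/k$): literacy program 5.38, bridge inspection 4.22, after-school tutoring 3.67, bike-lane pilot 3.00.
Best packing: literacy program + 2×bridge inspection — 42 k$, 205 total.
No other feasible combination exceeds 205.

205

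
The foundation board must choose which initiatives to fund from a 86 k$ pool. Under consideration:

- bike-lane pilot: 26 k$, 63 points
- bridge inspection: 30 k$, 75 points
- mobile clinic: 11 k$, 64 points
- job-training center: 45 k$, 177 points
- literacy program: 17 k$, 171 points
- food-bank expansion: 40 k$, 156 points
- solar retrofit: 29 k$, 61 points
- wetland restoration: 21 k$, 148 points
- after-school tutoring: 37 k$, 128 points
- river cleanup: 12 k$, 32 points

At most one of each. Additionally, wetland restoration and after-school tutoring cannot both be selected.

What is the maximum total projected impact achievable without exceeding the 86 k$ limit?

496

Job-training center + literacy program + wetland restoration uses 83 of the 86 k$ and totals 496.
Next best is literacy program + food-bank expansion + wetland restoration at 475 (78 k$) — short by 21.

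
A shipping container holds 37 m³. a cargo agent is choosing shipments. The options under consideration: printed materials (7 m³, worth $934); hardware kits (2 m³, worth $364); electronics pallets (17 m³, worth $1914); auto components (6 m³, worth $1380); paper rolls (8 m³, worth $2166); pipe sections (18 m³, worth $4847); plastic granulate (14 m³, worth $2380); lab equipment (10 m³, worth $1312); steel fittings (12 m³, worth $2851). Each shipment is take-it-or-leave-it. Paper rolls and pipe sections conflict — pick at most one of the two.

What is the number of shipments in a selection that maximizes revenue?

3

Optimal total is 9078.
For example auto components + pipe sections + steel fittings achieves it, using 36 m³.
All optima have 3 shipments.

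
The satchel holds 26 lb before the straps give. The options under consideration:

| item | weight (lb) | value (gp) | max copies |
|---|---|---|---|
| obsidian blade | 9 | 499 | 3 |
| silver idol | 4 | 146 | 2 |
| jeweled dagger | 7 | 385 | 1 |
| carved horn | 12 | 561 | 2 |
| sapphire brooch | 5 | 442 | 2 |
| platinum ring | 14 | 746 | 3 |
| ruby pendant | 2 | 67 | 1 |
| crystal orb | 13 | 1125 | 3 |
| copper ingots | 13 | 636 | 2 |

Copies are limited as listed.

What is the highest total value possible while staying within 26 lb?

2250

Density check — sapphire brooch 88.40, crystal orb 86.54, obsidian blade 55.44, jeweled dagger 55.00 are the best per lb.
Greedy by ratio would take 2×sapphire brooch + ruby pendant + crystal orb: 25 lb used, total 2076.
The 12 lb tied up in 2×sapphire brooch and ruby pendant is better spent on crystal orb — total rises to 2250 (26 lb).
No other feasible combination exceeds 2250.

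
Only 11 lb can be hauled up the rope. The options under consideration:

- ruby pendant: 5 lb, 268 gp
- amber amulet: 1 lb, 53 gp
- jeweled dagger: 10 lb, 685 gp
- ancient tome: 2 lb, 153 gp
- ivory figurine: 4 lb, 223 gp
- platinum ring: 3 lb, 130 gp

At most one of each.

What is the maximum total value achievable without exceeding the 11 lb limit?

738

Ranking by ratio (value/lb): ancient tome 76.50, jeweled dagger 68.50, ivory figurine 55.75, ruby pendant 53.60.
Taking the top-ratio items first gives ruby pendant + ancient tome + ivory figurine for 644 (11 lb).
But amber amulet + jeweled dagger fits in 11 lb and reaches 738.
Runner-up jeweled dagger tops out at 685.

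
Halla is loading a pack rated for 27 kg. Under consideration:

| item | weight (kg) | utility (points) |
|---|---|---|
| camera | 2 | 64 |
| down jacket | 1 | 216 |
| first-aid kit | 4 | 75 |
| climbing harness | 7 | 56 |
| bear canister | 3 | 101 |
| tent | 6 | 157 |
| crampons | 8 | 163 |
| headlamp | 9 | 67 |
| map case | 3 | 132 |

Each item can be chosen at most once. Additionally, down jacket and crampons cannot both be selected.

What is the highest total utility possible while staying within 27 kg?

801

By utility per kg: down jacket 216.00, map case 44.00, bear canister 33.67 lead.
Camera + down jacket + first-aid kit + climbing harness + bear canister + tent + map case uses 26 of the 27 kg and totals 801.
Nothing else feasible within 27 kg beats 801.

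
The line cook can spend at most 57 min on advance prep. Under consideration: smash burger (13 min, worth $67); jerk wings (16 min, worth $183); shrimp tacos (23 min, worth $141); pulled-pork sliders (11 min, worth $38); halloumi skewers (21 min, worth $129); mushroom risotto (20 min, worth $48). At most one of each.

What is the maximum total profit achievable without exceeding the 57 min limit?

391

Greedy by ratio would take smash burger + jerk wings + halloumi skewers: 50 min used, total 379.
Dropping halloumi skewers frees 21 min; slotting in shrimp tacos (23 min) lifts the total to 391 at 52 min.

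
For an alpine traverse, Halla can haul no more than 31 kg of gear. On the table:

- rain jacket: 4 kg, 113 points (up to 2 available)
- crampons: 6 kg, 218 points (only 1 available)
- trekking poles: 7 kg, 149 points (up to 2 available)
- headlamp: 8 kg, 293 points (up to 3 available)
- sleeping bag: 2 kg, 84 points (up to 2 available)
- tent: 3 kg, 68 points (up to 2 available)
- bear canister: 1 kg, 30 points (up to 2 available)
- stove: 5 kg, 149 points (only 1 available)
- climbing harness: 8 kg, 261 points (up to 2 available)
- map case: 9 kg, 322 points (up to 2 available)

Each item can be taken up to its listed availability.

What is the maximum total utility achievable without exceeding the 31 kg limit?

1136

Taking the top-ratio items first gives 3×headlamp + 2×sleeping bag + 2×bear canister for 1107 (30 kg).
The 8 kg tied up in headlamp is better spent on map case — total rises to 1136 (31 kg).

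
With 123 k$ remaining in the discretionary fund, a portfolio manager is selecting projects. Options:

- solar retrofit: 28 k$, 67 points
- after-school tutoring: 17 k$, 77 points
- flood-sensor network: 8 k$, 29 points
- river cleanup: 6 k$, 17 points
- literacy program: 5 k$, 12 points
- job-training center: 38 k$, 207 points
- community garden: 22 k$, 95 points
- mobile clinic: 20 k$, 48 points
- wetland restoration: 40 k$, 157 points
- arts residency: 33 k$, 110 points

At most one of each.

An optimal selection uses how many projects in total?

5

Optimal total is 553.
One optimal bundle: after-school tutoring + river cleanup + job-training center + community garden + wetland restoration (123 k$).
Every optimal selection uses 5 projects.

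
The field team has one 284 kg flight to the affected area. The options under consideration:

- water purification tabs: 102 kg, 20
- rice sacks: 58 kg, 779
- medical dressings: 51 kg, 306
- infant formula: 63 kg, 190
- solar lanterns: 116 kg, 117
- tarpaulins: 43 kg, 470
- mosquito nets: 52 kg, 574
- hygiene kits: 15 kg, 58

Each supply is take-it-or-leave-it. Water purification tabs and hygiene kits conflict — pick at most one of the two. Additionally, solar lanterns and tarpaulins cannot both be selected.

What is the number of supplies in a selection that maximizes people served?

6

Optimal total is 2377.
One optimal bundle: rice sacks + medical dressings + infant formula + tarpaulins + mosquito nets + hygiene kits (282 kg).
Any selection reaching 2377 contains exactly 6 supplies.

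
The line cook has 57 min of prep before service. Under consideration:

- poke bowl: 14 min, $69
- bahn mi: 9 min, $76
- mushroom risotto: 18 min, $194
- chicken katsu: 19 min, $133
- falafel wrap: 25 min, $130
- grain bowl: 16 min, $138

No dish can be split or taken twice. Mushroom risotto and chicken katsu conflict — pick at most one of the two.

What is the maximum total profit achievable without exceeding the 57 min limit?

477

The ratio ordering already packs tightly: poke bowl + bahn mi + mushroom risotto + grain bowl, 57 min, 477.
Every other selection either busts 57 min or breaks a pairing rule or fails to beat 477.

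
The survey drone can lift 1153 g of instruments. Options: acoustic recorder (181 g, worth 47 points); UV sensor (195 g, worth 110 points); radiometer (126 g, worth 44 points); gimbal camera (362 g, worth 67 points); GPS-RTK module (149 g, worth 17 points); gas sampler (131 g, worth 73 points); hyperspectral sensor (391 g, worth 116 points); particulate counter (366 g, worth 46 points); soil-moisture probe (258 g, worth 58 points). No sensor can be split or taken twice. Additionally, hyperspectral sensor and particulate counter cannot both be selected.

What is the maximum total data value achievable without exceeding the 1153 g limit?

401

The ratio heuristic lands on acoustic recorder + UV sensor + radiometer + gas sampler + hyperspectral sensor (390) but leaves 129 g idle.
Dropping acoustic recorder frees 181 g; slotting in soil-moisture probe (258 g) lifts the total to 401 at 1101 g.
An exhaustive check of the 512 subsets confirms 401.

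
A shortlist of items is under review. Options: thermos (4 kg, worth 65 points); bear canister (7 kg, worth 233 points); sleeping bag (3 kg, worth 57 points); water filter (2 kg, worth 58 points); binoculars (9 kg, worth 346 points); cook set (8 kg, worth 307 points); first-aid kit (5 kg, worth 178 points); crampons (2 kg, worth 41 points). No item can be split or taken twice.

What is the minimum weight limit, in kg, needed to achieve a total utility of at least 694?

19

Minimise kg subject to total utility ≥ 694.
water filter + binoculars + cook set: 711 utility at 19 kg.
No combination under 19 kg hits 694.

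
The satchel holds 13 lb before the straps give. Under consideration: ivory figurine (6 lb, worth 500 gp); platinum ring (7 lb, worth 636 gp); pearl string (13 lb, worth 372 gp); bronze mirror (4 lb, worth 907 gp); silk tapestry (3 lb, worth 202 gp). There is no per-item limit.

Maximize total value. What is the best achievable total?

The ratio ordering already packs tightly: 3×bronze mirror, 12 lb, 2721.

2721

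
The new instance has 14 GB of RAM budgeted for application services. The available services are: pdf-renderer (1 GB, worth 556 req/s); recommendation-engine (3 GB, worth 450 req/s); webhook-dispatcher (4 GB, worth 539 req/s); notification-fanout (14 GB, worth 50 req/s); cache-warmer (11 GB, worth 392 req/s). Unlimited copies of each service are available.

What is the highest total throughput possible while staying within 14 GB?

7784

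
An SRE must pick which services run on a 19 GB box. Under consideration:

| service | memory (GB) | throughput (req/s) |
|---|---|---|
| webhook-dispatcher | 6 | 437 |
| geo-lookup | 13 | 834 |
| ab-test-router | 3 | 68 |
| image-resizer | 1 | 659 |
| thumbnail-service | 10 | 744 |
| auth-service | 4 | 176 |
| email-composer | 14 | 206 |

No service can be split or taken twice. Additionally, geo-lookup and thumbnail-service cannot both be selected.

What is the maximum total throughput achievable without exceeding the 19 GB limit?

1840

Ranking by ratio (throughput/GB): image-resizer 659.00, thumbnail-service 74.40, webhook-dispatcher 72.83, geo-lookup 64.15.
Taking webhook-dispatcher + image-resizer + thumbnail-service: 17 GB used, 1840 in throughput.
Runner-up geo-lookup + image-resizer + auth-service tops out at 1669.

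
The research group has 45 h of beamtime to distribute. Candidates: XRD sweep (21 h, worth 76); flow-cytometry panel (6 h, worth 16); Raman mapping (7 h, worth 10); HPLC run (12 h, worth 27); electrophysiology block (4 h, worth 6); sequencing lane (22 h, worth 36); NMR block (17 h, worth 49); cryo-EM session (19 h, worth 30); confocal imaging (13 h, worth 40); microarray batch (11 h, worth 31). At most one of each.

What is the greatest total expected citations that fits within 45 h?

147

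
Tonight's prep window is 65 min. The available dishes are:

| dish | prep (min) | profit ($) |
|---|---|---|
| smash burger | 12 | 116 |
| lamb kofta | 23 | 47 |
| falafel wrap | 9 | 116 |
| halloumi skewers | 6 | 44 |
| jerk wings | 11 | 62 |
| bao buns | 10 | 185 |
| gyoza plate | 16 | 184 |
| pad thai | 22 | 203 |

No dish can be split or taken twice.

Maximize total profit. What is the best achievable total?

Greedy by ratio would take smash burger + falafel wrap + halloumi skewers + jerk wings + bao buns + gyoza plate: 64 min used, total 707.
Dropping smash burger and jerk wings frees 23 min; slotting in pad thai (22 min) lifts the total to 732 at 63 min.
The closest alternative, smash burger + falafel wrap + halloumi skewers + jerk wings + bao buns + gyoza plate, reaches only 707.

732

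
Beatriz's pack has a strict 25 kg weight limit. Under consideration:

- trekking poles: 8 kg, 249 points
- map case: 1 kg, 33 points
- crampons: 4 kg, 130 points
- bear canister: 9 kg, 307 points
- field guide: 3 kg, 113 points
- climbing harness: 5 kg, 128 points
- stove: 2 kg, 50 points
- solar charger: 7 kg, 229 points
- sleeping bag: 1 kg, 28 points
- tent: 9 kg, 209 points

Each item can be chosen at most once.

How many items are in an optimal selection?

Optimal total is 840.
One optimal bundle: map case + crampons + bear canister + field guide + solar charger + sleeping bag (25 kg).
Every optimal selection uses 6 items.

6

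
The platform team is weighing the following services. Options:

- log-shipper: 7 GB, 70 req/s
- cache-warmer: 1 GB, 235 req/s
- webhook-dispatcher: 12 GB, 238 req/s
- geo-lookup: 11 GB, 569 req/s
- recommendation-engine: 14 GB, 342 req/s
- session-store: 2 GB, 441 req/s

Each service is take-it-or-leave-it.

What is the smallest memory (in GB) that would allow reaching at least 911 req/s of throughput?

13

Minimise GB subject to total throughput ≥ 911.
Taking geo-lookup + session-store gives 1010 (≥ 911) for 13 GB.
No combination under 13 GB hits 911.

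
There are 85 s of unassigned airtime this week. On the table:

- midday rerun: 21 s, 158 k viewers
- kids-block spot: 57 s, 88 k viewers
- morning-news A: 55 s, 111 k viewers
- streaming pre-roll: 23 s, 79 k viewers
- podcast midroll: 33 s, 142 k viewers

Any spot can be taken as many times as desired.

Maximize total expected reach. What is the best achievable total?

632

The ratio ordering already packs tightly: 4×midday rerun, 84 s, 632.
Nothing else within 85 s beats 632.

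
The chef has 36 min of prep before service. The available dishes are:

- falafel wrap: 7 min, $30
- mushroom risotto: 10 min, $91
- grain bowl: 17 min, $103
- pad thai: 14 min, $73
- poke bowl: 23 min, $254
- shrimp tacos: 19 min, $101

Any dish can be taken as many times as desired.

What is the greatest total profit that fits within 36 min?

Density check — poke bowl 11.04, mushroom risotto 9.10, grain bowl 6.06 are the best per min.
The ratio ordering already packs tightly: mushroom risotto + poke bowl, 33 min, 345.

345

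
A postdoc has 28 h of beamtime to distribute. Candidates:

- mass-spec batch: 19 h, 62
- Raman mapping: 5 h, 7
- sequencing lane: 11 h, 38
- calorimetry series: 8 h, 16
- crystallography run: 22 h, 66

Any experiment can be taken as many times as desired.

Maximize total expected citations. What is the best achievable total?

83

Raman mapping + 2×sequencing lane uses 27 of the 28 h and totals 83.
Nothing else within 28 h beats 83.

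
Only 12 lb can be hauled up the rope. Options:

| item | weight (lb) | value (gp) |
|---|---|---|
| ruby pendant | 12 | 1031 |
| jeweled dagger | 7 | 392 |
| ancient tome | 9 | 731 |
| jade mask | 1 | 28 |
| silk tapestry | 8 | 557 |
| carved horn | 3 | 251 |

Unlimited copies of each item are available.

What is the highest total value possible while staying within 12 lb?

1031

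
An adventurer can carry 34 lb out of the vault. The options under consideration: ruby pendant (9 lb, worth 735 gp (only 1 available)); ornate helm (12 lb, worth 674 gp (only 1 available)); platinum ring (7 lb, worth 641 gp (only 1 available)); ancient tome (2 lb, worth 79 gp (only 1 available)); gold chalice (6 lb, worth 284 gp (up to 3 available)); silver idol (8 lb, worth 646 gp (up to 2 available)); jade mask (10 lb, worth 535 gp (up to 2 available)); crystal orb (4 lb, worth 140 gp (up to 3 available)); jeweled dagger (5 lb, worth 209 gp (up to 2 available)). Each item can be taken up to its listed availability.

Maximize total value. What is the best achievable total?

By value per lb: platinum ring 91.57, ruby pendant 81.67, silver idol 80.75 lead.
Taking ruby pendant + platinum ring + ancient tome + 2×silver idol: 34 lb used, 2747 in value.
Every other selection either busts 34 lb or exceeds an availability limit or fails to beat 2747.

2747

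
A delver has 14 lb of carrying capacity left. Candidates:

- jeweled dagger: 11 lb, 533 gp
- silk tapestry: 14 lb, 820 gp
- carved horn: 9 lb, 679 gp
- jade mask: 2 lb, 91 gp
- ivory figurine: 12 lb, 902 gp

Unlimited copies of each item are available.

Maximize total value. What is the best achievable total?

Density check — carved horn 75.44, ivory figurine 75.17, silk tapestry 58.57, jeweled dagger 48.45 are the best per lb.
Greedy by ratio would take carved horn + 2×jade mask: 13 lb used, total 861.
Replace carved horn and jade mask with ivory figurine: the trade gains 132 net, giving 993 at 14 lb.

993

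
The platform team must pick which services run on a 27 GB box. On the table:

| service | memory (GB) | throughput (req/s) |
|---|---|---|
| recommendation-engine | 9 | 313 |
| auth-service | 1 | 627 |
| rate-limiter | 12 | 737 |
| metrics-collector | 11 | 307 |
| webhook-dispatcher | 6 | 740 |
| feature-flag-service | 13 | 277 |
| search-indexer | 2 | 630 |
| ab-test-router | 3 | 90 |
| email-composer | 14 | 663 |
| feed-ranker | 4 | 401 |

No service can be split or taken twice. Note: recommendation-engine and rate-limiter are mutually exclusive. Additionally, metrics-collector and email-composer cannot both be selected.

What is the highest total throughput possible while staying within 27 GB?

3135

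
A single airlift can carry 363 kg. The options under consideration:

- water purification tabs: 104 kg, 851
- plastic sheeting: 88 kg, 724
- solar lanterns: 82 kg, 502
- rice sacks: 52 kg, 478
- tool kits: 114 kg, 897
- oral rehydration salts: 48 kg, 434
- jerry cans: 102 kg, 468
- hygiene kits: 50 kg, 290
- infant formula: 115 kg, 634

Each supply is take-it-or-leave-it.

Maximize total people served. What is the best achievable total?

2950

The ratio heuristic lands on water purification tabs + plastic sheeting + rice sacks + oral rehydration salts + hygiene kits (2777) but leaves 21 kg idle.
Replace oral rehydration salts and hygiene kits with tool kits: the trade gains 173 net, giving 2950 at 358 kg.
An exhaustive check of the 512 subsets confirms 2950.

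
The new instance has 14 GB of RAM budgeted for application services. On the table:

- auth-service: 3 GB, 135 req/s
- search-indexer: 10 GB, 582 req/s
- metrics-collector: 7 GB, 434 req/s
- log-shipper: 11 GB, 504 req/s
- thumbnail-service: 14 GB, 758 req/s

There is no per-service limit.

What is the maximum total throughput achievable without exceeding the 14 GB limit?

Ranking by ratio (throughput/GB): metrics-collector 62.00, search-indexer 58.20, thumbnail-service 54.14.
Best packing: 2×metrics-collector — 14 GB, 868 total.

868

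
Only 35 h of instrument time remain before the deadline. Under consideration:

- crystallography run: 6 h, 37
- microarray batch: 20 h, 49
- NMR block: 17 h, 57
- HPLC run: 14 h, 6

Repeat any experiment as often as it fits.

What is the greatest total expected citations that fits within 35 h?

185

Ranking by ratio (expected citations/h): crystallography run 6.17, NMR block 3.35, microarray batch 2.45.
Taking 5×crystallography run: 30 h used, 185 in expected citations.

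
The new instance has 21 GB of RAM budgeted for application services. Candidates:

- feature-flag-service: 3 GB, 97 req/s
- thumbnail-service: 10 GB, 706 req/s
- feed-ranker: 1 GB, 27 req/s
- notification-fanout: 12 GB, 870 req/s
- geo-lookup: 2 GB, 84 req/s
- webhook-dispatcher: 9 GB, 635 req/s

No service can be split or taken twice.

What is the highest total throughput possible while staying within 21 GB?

Best packing: notification-fanout + webhook-dispatcher — 21 GB, 1505 total.
Next best is thumbnail-service + geo-lookup + webhook-dispatcher at 1425 (21 GB) — short by 80.

1505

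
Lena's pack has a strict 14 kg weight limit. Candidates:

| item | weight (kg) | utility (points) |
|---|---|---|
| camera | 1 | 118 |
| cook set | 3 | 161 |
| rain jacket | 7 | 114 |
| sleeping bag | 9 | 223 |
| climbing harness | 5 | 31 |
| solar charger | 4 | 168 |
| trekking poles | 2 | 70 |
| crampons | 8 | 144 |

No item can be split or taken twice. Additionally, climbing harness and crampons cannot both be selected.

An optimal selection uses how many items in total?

4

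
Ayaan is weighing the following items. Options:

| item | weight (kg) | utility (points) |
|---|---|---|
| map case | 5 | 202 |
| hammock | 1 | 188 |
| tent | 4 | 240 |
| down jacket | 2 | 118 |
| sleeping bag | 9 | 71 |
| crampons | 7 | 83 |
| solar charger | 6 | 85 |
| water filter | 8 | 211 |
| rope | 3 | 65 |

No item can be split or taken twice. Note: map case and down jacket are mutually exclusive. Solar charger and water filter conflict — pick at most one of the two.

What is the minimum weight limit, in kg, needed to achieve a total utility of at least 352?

5

Look for the lowest-weight combination reaching 352.
hammock + tent: 428 utility at 5 kg.
Below 5 kg the best achievable stays under 352.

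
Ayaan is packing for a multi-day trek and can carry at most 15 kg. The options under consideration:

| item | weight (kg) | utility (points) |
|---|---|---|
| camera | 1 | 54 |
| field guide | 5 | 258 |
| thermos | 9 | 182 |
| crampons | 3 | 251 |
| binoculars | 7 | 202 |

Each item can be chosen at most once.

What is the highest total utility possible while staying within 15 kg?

711

Density check — crampons 83.67, camera 54.00, field guide 51.60 are the best per kg.
The ratio heuristic lands on camera + field guide + crampons (563) but leaves 6 kg idle.
Replace camera with binoculars: the trade gains 148 net, giving 711 at 15 kg.
The closest alternative, camera + field guide + crampons, reaches only 563.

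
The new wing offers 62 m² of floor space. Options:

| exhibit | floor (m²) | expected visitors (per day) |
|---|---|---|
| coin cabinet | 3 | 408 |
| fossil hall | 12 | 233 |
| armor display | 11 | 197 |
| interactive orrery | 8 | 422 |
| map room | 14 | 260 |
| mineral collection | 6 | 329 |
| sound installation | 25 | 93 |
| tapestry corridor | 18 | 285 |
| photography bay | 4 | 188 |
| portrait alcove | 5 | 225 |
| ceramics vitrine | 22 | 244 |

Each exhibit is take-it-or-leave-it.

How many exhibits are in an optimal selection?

7

The maximum expected visitors within 62 m² is 2117.
One optimal bundle: coin cabinet + interactive orrery + map room + mineral collection + tapestry corridor + photography bay + portrait alcove (58 m²).
All optima have 7 exhibits.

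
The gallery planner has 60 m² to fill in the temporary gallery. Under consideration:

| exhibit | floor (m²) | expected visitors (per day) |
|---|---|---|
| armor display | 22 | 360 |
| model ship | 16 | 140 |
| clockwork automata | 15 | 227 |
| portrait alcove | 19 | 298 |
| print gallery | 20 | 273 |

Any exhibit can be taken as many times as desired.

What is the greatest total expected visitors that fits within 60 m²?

The ratio heuristic lands on 2×armor display + clockwork automata (947) but leaves 1 m² idle.
The 37 m² tied up in armor display and clockwork automata is better spent on 2×portrait alcove — total rises to 956 (60 m²).

956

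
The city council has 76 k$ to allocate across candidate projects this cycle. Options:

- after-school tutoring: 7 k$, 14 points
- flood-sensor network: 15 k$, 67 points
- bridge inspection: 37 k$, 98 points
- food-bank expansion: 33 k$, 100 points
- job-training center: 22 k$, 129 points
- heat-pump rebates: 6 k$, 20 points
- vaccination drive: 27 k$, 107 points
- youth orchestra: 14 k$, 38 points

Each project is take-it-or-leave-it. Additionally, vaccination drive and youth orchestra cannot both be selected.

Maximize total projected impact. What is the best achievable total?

323

Density check — job-training center 5.86, flood-sensor network 4.47, vaccination drive 3.96 are the best per k$.
Taking flood-sensor network + job-training center + heat-pump rebates + vaccination drive: 70 k$ used, 323 in projected impact.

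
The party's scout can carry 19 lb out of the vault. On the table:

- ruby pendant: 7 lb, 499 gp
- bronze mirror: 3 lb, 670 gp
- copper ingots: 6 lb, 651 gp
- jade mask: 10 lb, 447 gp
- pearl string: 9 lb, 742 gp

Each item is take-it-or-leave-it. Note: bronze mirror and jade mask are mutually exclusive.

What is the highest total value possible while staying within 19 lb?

By value per lb: bronze mirror 223.33, copper ingots 108.50, pearl string 82.44, ruby pendant 71.29 lead.
Taking bronze mirror + copper ingots + pearl string: 18 lb used, 2063 in value.

2063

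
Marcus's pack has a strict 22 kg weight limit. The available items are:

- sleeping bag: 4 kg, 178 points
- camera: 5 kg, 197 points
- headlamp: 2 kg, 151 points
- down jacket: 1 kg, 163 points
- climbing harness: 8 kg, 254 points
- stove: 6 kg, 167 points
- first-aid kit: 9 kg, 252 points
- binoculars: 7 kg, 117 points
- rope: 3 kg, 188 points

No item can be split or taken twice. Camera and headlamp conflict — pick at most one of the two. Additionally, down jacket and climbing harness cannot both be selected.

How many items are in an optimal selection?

5

Best achievable utility is 978.
sleeping bag + camera + down jacket + first-aid kit + rope hits 978 at 22 kg.
All optima have 5 items.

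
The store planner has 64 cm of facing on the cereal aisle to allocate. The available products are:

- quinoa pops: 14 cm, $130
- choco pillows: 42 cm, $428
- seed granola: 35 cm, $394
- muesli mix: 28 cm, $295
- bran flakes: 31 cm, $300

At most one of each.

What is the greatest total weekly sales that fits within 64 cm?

689

By weekly sales per cm: seed granola 11.26, muesli mix 10.54, choco pillows 10.19 lead.
Best packing: seed granola + muesli mix — 63 cm, 689 total.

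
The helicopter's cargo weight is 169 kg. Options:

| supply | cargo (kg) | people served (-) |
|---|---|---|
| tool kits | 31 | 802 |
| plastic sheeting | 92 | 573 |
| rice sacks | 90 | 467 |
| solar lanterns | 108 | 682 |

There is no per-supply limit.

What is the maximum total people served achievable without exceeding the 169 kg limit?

4010

5×tool kits uses 155 of the 169 kg and totals 4010.
The spare 14 kg is too small for any remaining supply, and no exchange beats 4010.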